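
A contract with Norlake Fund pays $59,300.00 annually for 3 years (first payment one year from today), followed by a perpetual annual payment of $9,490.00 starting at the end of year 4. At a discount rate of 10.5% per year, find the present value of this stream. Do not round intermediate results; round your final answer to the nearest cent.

$213168.75

PV of 3-year annuity: $59,300.00 × [1 − (1+0.105)^−3] / 0.105 = 146181.82131
Perpetuity value at year 3: $9,490.00 / 0.105 = 90380.95238
PV of perpetuity: 90380.95238 / (1+0.105)^3 = 66986.93072
Total PV = 146181.82131 + 66986.93072 = 213168.75204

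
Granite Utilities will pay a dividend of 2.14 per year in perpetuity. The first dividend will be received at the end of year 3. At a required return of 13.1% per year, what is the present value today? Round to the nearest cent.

12.77

Value at end of year 2: C / r = 2.14 / 0.131 = 16.3359
Discount to today: PV = 16.3359 / (1 + 0.131)^2 = 16.3359 / 1.279161 = 12.77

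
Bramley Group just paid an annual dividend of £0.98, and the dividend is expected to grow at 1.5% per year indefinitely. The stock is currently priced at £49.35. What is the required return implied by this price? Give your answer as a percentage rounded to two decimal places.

D₁ = £0.98 × 1.015 = £0.9947
P = D₁/(r − g) ⇒ r = D₁/P + g = £0.9947/£49.35 + 0.015 = 0.020156 + 0.015 = 0.035156

3.52%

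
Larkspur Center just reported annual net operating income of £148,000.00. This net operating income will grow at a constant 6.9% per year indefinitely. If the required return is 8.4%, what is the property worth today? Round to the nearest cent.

£10547466.67

D₁ = D₀ × (1 + g) = £148,000.00 × 1.069 = £158,212.0000
Growing perpetuity: P = D₁ / (r − g) = £158,212.0000 / (0.084 − 0.069) = £10,547,466.67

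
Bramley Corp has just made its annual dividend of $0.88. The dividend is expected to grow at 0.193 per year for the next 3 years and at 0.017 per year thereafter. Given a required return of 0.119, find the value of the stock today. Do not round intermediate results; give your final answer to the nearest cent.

D_1 = 1.04984
D_2 = 1.25246
D_3 = 1.49418
Terminal value at year 3: TV = D_3×(1+g_2)/(r−g_2) = 1.51958/0.102 = 14.89789
P_0 = D_1/(1+r)^1 + D_2/(1+r)^2 + D_3/(1+r)^3 + TV/(1+r)^3
    = 0.93819 + 1.00024 + 1.06638 + 10.63248 = 13.63730

$13.64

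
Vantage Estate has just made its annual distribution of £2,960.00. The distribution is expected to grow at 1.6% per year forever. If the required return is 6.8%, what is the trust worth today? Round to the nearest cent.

£57833.85

D₁ = D₀ × (1 + g) = £2,960.00 × 1.016 = £3,007.3600
Growing perpetuity: P = D₁ / (r − g) = £3,007.3600 / (0.068 − 0.016) = £57,833.85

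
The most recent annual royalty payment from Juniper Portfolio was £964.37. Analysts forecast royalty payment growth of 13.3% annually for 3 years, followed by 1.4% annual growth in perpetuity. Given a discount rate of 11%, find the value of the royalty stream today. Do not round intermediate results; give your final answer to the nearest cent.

£13847.23

D_1 = 1092.63121
D_2 = 1237.95116
D_3 = 1402.59867
Terminal value at year 3: TV = D_3×(1+g_2)/(r−g_2) = 1422.23505/0.096 = 14814.94840
P_0 = D_1/(1+r)^1 + D_2/(1+r)^2 + D_3/(1+r)^3 + TV/(1+r)^3
    = 984.35244 + 1004.74893 + 1025.56806 + 10832.56259 = 13847.23202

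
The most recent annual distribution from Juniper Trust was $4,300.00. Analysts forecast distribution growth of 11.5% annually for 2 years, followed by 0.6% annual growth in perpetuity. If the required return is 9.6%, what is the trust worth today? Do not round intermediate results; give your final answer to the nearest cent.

$58570.28

D_1 = 4794.50000
D_2 = 5345.86750
Terminal value at year 2: TV = D_2×(1+g_2)/(r−g_2) = 5377.94271/0.09 = 59754.91894
P_0 = D_1/(1+r)^1 + D_2/(1+r)^2 + TV/(1+r)^2
    = 4374.54380 + 4450.37987 + 49745.35716 = 58570.28082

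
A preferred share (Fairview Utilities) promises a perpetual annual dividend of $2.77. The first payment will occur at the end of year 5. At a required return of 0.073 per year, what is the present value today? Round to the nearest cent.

Value at end of year 4: C / r = $2.77 / 0.073 = $37.9452
Discount to today: PV = $37.9452 / (1 + 0.073)^4 = $37.9452 / 1.325558 = $28.63

$28.63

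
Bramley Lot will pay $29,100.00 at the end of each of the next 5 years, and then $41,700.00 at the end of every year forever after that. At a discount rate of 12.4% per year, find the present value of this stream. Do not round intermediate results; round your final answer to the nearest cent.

$291316.64

PV of 5-year annuity: $29,100.00 × [1 − (1+0.124)^−5] / 0.124 = 103867.78019
Perpetuity value at year 5: $41,700.00 / 0.124 = 336290.32258
PV of perpetuity: 336290.32258 / (1+0.124)^5 = 187448.86436
Total PV = 103867.78019 + 187448.86436 = 291316.64456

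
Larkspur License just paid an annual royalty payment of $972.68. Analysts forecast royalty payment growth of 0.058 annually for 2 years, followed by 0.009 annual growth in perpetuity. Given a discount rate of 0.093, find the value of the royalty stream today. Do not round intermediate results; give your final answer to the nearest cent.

$12800.36

D_1 = 1029.09544
D_2 = 1088.78298
Terminal value at year 2: TV = D_2×(1+g_2)/(r−g_2) = 1098.58202/0.084 = 13078.35741
P_0 = D_1/(1+r)^1 + D_2/(1+r)^2 + TV/(1+r)^2
    = 941.53288 + 911.38316 + 10947.44767 = 12800.36370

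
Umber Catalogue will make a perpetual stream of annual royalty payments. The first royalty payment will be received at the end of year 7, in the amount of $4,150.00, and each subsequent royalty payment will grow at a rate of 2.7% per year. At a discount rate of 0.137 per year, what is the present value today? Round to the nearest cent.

Value at end of year 6: C₁ / (r − g) = $4,150.00 / (0.137 − 0.027) = $37,727.2727
Discount to today: PV = $37,727.2727 / (1 + 0.137)^6 = $37,727.2727 / 2.160542 = $17,461.95

$17461.95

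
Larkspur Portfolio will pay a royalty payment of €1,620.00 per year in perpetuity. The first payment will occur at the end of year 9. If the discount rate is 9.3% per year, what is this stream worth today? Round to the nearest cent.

Value at end of year 8: C / r = €1,620.00 / 0.093 = €17,419.3548
Discount to today: PV = €17,419.3548 / (1 + 0.093)^8 = €17,419.3548 / 2.036861 = €8,552.06

€8552.06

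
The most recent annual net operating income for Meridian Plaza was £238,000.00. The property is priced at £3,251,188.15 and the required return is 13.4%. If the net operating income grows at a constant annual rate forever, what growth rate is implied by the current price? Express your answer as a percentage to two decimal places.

P = D₀(1+g)/(r−g) ⇒ P(r−g) = D₀(1+g) ⇒ g(P+D₀) = P·r − D₀
g = (P·r − D₀)/(P + D₀) = (£3,251,188.15×0.134 − £238,000.00) / (£3,251,188.15 + £238,000.00) = 0.056649

5.66%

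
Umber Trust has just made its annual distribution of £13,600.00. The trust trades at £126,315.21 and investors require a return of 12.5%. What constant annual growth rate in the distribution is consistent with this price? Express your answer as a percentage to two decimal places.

1.56%

P = D₀(1+g)/(r−g) ⇒ P(r−g) = D₀(1+g) ⇒ g(P+D₀) = P·r − D₀
g = (P·r − D₀)/(P + D₀) = (£126,315.21×0.125 − £13,600.00) / (£126,315.21 + £13,600.00) = 0.015648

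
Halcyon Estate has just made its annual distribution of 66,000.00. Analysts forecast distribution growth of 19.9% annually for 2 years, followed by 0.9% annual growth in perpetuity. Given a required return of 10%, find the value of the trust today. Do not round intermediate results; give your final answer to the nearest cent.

D_1 = 79134.00000
D_2 = 94881.66600
Terminal value at year 2: TV = D_2×(1+g_2)/(r−g_2) = 95735.60099/0.091 = 1052039.57136
P_0 = D_1/(1+r)^1 + D_2/(1+r)^2 + TV/(1+r)^2
    = 71940.00000 + 78414.60000 + 869454.19121 = 1019808.79121

1019808.79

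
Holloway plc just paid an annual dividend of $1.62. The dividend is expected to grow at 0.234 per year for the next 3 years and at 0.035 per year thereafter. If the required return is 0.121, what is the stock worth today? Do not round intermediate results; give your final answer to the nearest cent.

$31.91

D_1 = 1.99908
D_2 = 2.46686
D_3 = 3.04411
Terminal value at year 3: TV = D_3×(1+g_2)/(r−g_2) = 3.15065/0.086 = 36.63552
P_0 = D_1/(1+r)^1 + D_2/(1+r)^2 + D_3/(1+r)^3 + TV/(1+r)^3
    = 1.78330 + 1.96306 + 2.16094 + 26.00672 = 31.91403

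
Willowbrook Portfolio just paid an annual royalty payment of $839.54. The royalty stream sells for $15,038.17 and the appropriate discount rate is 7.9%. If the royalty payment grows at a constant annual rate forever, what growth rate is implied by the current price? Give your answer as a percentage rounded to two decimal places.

P = D₀(1+g)/(r−g) ⇒ P(r−g) = D₀(1+g) ⇒ g(P+D₀) = P·r − D₀
g = (P·r − D₀)/(P + D₀) = ($15,038.17×0.079 − $839.54) / ($15,038.17 + $839.54) = 0.021947

2.19%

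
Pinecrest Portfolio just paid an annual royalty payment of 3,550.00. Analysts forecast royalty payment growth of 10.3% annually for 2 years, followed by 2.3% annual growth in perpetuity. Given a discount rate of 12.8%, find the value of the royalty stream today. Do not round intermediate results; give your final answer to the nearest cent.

D_1 = 3915.65000
D_2 = 4318.96195
Terminal value at year 2: TV = D_2×(1+g_2)/(r−g_2) = 4418.29807/0.105 = 42079.02928
P_0 = D_1/(1+r)^1 + D_2/(1+r)^2 + TV/(1+r)^2
    = 3471.32092 + 3394.38562 + 33071.01416 = 39936.72070

39936.72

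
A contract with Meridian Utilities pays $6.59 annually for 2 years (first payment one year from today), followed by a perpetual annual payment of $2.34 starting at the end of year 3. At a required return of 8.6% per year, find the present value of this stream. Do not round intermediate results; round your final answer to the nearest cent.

$34.73

PV of 2-year annuity: $6.59 × [1 − (1+0.086)^−2] / 0.086 = 11.65575
Perpetuity value at year 2: $2.34 / 0.086 = 27.20930
PV of perpetuity: 27.20930 / (1+0.086)^2 = 23.07054
Total PV = 11.65575 + 23.07054 = 34.72629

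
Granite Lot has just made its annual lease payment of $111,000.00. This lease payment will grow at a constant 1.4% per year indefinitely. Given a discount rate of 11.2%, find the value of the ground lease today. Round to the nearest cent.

$1148510.20

D₁ = D₀ × (1 + g) = $111,000.00 × 1.014 = $112,554.0000
Growing perpetuity: P = D₁ / (r − g) = $112,554.0000 / (0.112 − 0.014) = $1,148,510.20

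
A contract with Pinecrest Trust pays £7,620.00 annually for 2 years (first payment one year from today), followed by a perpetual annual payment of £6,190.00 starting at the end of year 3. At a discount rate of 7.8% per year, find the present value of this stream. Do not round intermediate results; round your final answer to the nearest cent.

PV of 2-year annuity: £7,620.00 × [1 − (1+0.078)^−2] / 0.078 = 13625.83083
Perpetuity value at year 2: £6,190.00 / 0.078 = 79358.97436
PV of perpetuity: 79358.97436 / (1+0.078)^2 = 68290.22201
Total PV = 13625.83083 + 68290.22201 = 81916.05285

£81916.05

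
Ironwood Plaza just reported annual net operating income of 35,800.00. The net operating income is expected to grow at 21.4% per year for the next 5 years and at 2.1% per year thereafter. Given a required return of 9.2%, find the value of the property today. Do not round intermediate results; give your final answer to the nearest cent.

1122954.31

D_1 = 43461.20000
D_2 = 52761.89680
D_3 = 64052.94272
D_4 = 77760.27246
D_5 = 94400.97076
Terminal value at year 5: TV = D_5×(1+g_2)/(r−g_2) = 96383.39115/0.071 = 1357512.55138
P_0 = D_1/(1+r)^1 + D_2/(1+r)^2 + D_3/(1+r)^3 + D_4/(1+r)^4 + D_5/(1+r)^5 + TV/(1+r)^5
    = 39799.63370 + 44246.11292 + 49189.35997 + 54684.87455 + 60794.35687 + 874239.97692 = 1122954.31493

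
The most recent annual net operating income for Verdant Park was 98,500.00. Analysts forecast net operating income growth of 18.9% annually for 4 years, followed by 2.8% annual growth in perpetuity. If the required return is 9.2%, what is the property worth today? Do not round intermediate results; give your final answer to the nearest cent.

2713370.18

D_1 = 117116.50000
D_2 = 139251.51850
D_3 = 165570.05550
D_4 = 196862.79599
Terminal value at year 4: TV = D_4×(1+g_2)/(r−g_2) = 202374.95427/0.064 = 3162108.66051
P_0 = D_1/(1+r)^1 + D_2/(1+r)^2 + D_3/(1+r)^3 + D_4/(1+r)^4 + TV/(1+r)^4
    = 107249.54212 + 116776.28717 + 127149.27238 + 138443.66746 + 2223751.40852 = 2713370.17765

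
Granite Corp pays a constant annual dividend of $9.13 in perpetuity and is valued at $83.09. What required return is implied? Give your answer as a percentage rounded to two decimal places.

10.99%

P = C/r ⇒ r = C/P = $9.13/$83.09 = 0.109881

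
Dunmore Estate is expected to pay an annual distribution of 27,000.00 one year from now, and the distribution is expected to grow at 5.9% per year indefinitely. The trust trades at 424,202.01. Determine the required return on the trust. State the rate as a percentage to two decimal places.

P = D₁/(r − g) ⇒ r = D₁/P + g = 27,000.0000/424,202.01 + 0.059 = 0.063649 + 0.059 = 0.122649

12.26%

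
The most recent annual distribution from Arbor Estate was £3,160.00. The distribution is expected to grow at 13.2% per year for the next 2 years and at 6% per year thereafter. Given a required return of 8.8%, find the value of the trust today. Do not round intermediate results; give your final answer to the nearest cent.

£136208.61

D_1 = 3577.12000
D_2 = 4049.29984
Terminal value at year 2: TV = D_2×(1+g_2)/(r−g_2) = 4292.25783/0.028 = 153294.92251
P_0 = D_1/(1+r)^1 + D_2/(1+r)^2 + TV/(1+r)^2
    = 3287.79412 + 3420.75638 + 129500.06295 = 136208.61345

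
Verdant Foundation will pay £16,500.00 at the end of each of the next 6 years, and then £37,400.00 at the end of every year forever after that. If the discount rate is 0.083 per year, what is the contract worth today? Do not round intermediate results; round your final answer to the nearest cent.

PV of 6-year annuity: £16,500.00 × [1 − (1+0.083)^−6] / 0.083 = 75588.25757
Perpetuity value at year 6: £37,400.00 / 0.083 = 450602.40964
PV of perpetuity: 450602.40964 / (1+0.083)^6 = 279269.02582
Total PV = 75588.25757 + 279269.02582 = 354857.28339

£354857.28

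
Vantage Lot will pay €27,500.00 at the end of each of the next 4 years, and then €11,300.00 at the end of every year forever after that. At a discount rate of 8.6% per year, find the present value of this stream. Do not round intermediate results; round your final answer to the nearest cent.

PV of 4-year annuity: €27,500.00 × [1 − (1+0.086)^−4] / 0.086 = 89880.16197
Perpetuity value at year 4: €11,300.00 / 0.086 = 131395.34884
PV of perpetuity: 131395.34884 / (1+0.086)^4 = 94462.77319
Total PV = 89880.16197 + 94462.77319 = 184342.93516

€184342.94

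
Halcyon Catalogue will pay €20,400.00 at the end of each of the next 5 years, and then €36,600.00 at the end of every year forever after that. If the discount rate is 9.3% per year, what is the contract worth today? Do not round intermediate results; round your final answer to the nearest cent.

PV of 5-year annuity: €20,400.00 × [1 − (1+0.093)^−5] / 0.093 = 78735.06034
Perpetuity value at year 5: €36,600.00 / 0.093 = 393548.38710
PV of perpetuity: 393548.38710 / (1+0.093)^5 = 252288.42591
Total PV = 78735.06034 + 252288.42591 = 331023.48624

€331023.49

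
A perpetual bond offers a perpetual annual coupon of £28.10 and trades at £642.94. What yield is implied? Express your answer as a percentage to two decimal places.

4.37%

P = C/r ⇒ r = C/P = £28.10/£642.94 = 0.043705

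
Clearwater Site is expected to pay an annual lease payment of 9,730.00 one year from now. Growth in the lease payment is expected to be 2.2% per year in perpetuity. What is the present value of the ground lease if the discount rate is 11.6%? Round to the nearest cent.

103510.64

Growing perpetuity: P = D₁ / (r − g) = 9,730.0000 / (0.116 − 0.022) = 103,510.64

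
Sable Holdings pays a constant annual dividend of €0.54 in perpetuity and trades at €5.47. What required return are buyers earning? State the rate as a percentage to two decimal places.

9.87%

P = C/r ⇒ r = C/P = €0.54/€5.47 = 0.098720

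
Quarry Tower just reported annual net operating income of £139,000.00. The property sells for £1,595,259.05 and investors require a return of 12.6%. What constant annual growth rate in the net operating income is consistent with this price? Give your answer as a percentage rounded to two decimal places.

3.58%

P = D₀(1+g)/(r−g) ⇒ P(r−g) = D₀(1+g) ⇒ g(P+D₀) = P·r − D₀
g = (P·r − D₀)/(P + D₀) = (£1,595,259.05×0.126 − £139,000.00) / (£1,595,259.05 + £139,000.00) = 0.035752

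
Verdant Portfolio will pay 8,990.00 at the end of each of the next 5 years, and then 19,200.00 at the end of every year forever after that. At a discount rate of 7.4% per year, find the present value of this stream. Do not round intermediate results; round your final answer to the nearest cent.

PV of 5-year annuity: 8,990.00 × [1 − (1+0.074)^−5] / 0.074 = 36469.33198
Perpetuity value at year 5: 19,200.00 / 0.074 = 259459.45946
PV of perpetuity: 259459.45946 / (1+0.074)^5 = 181571.67592
Total PV = 36469.33198 + 181571.67592 = 218041.00790

218041.01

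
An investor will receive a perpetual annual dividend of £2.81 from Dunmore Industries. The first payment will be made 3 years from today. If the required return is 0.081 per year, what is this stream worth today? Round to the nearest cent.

Value at end of year 2: C / r = £2.81 / 0.081 = £34.6914
Discount to today: PV = £34.6914 / (1 + 0.081)^2 = £34.6914 / 1.168561 = £29.69

£29.69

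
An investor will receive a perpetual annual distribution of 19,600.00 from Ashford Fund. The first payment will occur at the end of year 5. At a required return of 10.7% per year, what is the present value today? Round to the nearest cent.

Value at end of year 4: C / r = 19,600.00 / 0.107 = 183,177.5701
Discount to today: PV = 183,177.5701 / (1 + 0.107)^4 = 183,177.5701 / 1.501725 = 121,978.08

121978.08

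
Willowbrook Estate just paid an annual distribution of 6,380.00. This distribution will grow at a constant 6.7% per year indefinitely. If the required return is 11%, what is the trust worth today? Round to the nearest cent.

D₁ = D₀ × (1 + g) = 6,380.00 × 1.067 = 6,807.4600
Growing perpetuity: P = D₁ / (r − g) = 6,807.4600 / (0.11 − 0.067) = 158,313.02

158313.02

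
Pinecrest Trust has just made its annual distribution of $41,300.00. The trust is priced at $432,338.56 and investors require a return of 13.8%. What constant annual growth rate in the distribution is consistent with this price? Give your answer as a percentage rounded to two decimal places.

P = D₀(1+g)/(r−g) ⇒ P(r−g) = D₀(1+g) ⇒ g(P+D₀) = P·r − D₀
g = (P·r − D₀)/(P + D₀) = ($432,338.56×0.138 − $41,300.00) / ($432,338.56 + $41,300.00) = 0.038769

3.88%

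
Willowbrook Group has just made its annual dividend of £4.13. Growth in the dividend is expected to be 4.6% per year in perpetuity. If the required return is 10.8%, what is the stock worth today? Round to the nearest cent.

D₁ = D₀ × (1 + g) = £4.13 × 1.046 = £4.3200
Growing perpetuity: P = D₁ / (r − g) = £4.3200 / (0.108 − 0.046) = £69.68

£69.68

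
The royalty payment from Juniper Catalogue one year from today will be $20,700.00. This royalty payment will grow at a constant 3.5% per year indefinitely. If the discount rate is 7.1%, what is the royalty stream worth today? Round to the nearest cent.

$575000.00

Growing perpetuity: P = D₁ / (r − g) = $20,700.0000 / (0.071 − 0.035) = $575,000.00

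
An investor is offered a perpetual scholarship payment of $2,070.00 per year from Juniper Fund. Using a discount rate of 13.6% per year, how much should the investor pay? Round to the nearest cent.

Level perpetuity: PV = C / r = $2,070.00 / 0.136 = $15,220.59

$15220.59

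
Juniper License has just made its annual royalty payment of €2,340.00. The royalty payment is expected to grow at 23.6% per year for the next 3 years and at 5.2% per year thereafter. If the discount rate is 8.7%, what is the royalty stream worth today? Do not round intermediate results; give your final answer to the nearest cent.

€112528.75

D_1 = 2892.24000
D_2 = 3574.80864
D_3 = 4418.46348
Terminal value at year 3: TV = D_3×(1+g_2)/(r−g_2) = 4648.22358/0.035 = 132806.38800
P_0 = D_1/(1+r)^1 + D_2/(1+r)^2 + D_3/(1+r)^3 + TV/(1+r)^3
    = 2660.75437 + 3025.47599 + 3440.19165 + 103402.33188 = 112528.75389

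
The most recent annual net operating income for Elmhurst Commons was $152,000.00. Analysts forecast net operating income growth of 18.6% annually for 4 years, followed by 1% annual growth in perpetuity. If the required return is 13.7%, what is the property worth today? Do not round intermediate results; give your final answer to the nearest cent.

$2107451.07

D_1 = 180272.00000
D_2 = 213802.59200
D_3 = 253569.87411
D_4 = 300733.87070
Terminal value at year 4: TV = D_4×(1+g_2)/(r−g_2) = 303741.20940/0.127 = 2391663.06617
P_0 = D_1/(1+r)^1 + D_2/(1+r)^2 + D_3/(1+r)^3 + D_4/(1+r)^4 + TV/(1+r)^4
    = 158550.57168 + 165383.44592 + 172510.78880 + 179945.29069 + 1431060.97320 = 2107451.07028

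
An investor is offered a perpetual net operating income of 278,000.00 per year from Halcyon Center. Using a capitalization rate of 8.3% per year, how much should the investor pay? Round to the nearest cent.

Level perpetuity: PV = C / r = 278,000.00 / 0.083 = 3,349,397.59

3349397.59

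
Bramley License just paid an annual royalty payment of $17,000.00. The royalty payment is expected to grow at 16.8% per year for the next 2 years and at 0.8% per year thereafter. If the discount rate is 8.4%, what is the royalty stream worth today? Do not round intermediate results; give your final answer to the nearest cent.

D_1 = 19856.00000
D_2 = 23191.80800
Terminal value at year 2: TV = D_2×(1+g_2)/(r−g_2) = 23377.34246/0.076 = 307596.61137
P_0 = D_1/(1+r)^1 + D_2/(1+r)^2 + TV/(1+r)^2
    = 18317.34317 + 19736.76829 + 261771.87416 = 299825.98563

$299825.99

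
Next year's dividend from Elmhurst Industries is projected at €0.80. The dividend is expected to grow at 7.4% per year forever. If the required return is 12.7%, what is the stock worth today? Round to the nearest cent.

€15.09

Growing perpetuity: P = D₁ / (r − g) = €0.8000 / (0.127 − 0.074) = €15.09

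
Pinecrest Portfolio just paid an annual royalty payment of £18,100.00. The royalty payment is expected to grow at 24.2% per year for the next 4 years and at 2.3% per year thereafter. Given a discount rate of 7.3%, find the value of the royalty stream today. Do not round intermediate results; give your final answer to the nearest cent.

£770533.16

D_1 = 22480.20000
D_2 = 27920.40840
D_3 = 34677.14723
D_4 = 43069.01686
Terminal value at year 4: TV = D_4×(1+g_2)/(r−g_2) = 44059.60425/0.05 = 881192.08502
P_0 = D_1/(1+r)^1 + D_2/(1+r)^2 + D_3/(1+r)^3 + D_4/(1+r)^4 + TV/(1+r)^4
    = 20950.79217 + 24250.59075 + 28070.11530 + 32491.22386 + 664770.44013 = 770533.16221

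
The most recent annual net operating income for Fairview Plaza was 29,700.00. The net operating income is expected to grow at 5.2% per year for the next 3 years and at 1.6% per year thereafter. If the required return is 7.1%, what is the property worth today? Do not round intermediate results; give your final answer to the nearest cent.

D_1 = 31244.40000
D_2 = 32869.10880
D_3 = 34578.30246
Terminal value at year 3: TV = D_3×(1+g_2)/(r−g_2) = 35131.55530/0.055 = 638755.55085
P_0 = D_1/(1+r)^1 + D_2/(1+r)^2 + D_3/(1+r)^3 + TV/(1+r)^3
    = 29173.10924 + 28655.56576 + 28147.20371 + 519955.61765 = 605931.49636

605931.50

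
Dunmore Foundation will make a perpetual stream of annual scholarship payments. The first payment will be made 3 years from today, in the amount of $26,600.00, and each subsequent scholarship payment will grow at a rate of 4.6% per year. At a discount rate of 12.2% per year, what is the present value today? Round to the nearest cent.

$278024.03

Value at end of year 2: C₁ / (r − g) = $26,600.00 / (0.122 − 0.046) = $350,000.0000
Discount to today: PV = $350,000.0000 / (1 + 0.122)^2 = $350,000.0000 / 1.258884 = $278,024.03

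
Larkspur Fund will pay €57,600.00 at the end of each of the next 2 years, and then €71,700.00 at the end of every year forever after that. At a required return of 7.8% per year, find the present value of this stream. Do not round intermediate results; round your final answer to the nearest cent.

PV of 2-year annuity: €57,600.00 × [1 − (1+0.078)^−2] / 0.078 = 102998.40631
Perpetuity value at year 2: €71,700.00 / 0.078 = 919230.76923
PV of perpetuity: 919230.76923 / (1+0.078)^2 = 791019.21137
Total PV = 102998.40631 + 791019.21137 = 894017.61769

€894017.62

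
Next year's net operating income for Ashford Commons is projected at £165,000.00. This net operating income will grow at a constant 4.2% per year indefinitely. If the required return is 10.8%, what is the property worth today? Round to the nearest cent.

Growing perpetuity: P = D₁ / (r − g) = £165,000.0000 / (0.108 − 0.042) = £2,500,000.00

£2500000.00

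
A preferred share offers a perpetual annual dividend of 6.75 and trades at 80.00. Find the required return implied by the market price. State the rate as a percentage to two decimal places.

P = C/r ⇒ r = C/P = 6.75/80.00 = 0.084375

8.44%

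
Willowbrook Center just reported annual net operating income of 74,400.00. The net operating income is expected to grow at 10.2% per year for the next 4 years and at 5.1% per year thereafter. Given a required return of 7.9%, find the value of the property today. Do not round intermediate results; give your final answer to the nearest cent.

D_1 = 81988.80000
D_2 = 90351.65760
D_3 = 99567.52668
D_4 = 109723.41440
Terminal value at year 4: TV = D_4×(1+g_2)/(r−g_2) = 115319.30853/0.028 = 4118546.73322
P_0 = D_1/(1+r)^1 + D_2/(1+r)^2 + D_3/(1+r)^3 + D_4/(1+r)^4 + TV/(1+r)^4
    = 75985.91288 + 77605.63114 + 79259.87536 + 80949.38151 + 3038492.85584 = 3352293.65672

3352293.66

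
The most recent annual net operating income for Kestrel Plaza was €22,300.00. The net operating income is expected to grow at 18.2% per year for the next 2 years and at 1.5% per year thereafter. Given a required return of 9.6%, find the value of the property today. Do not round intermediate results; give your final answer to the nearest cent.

€374999.01

D_1 = 26358.60000
D_2 = 31155.86520
Terminal value at year 2: TV = D_2×(1+g_2)/(r−g_2) = 31623.20318/0.081 = 390409.91578
P_0 = D_1/(1+r)^1 + D_2/(1+r)^2 + TV/(1+r)^2
    = 24049.81752 + 25936.93824 + 325012.25073 = 374999.00649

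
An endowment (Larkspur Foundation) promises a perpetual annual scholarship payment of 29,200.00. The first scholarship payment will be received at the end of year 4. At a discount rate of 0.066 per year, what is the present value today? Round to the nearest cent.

365230.72

Value at end of year 3: C / r = 29,200.00 / 0.066 = 442,424.2424
Discount to today: PV = 442,424.2424 / (1 + 0.066)^3 = 442,424.2424 / 1.211355 = 365,230.72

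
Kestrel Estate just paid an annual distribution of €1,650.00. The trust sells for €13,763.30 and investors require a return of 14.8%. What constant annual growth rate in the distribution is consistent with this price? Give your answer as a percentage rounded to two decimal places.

P = D₀(1+g)/(r−g) ⇒ P(r−g) = D₀(1+g) ⇒ g(P+D₀) = P·r − D₀
g = (P·r − D₀)/(P + D₀) = (€13,763.30×0.148 − €1,650.00) / (€13,763.30 + €1,650.00) = 0.025106

2.51%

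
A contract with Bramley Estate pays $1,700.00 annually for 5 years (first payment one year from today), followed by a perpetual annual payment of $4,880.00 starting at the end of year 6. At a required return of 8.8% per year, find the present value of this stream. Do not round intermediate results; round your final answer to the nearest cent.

PV of 5-year annuity: $1,700.00 × [1 − (1+0.088)^−5] / 0.088 = 6646.86433
Perpetuity value at year 5: $4,880.00 / 0.088 = 55454.54545
PV of perpetuity: 55454.54545 / (1+0.088)^5 = 36374.13489
Total PV = 6646.86433 + 36374.13489 = 43020.99923

$43021.00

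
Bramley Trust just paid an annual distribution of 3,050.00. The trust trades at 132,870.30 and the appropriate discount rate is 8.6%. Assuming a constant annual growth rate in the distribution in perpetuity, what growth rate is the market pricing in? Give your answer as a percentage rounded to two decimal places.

6.16%

P = D₀(1+g)/(r−g) ⇒ P(r−g) = D₀(1+g) ⇒ g(P+D₀) = P·r − D₀
g = (P·r − D₀)/(P + D₀) = (132,870.30×0.086 − 3,050.00) / (132,870.30 + 3,050.00) = 0.061631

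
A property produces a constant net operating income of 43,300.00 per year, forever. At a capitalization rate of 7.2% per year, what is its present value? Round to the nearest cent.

601388.89

Level perpetuity: PV = C / r = 43,300.00 / 0.072 = 601,388.89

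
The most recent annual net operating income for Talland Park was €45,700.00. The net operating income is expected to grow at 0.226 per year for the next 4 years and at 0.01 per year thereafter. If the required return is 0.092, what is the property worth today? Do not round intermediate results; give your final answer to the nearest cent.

D_1 = 56028.20000
D_2 = 68690.57320
D_3 = 84214.64274
D_4 = 103247.15200
Terminal value at year 4: TV = D_4×(1+g_2)/(r−g_2) = 104279.62352/0.082 = 1271702.72589
P_0 = D_1/(1+r)^1 + D_2/(1+r)^2 + D_3/(1+r)^3 + D_4/(1+r)^4 + TV/(1+r)^4
    = 51307.87546 + 57603.89681 + 64672.50685 + 72608.51044 + 894324.33592 = 1140517.12548

€1140517.13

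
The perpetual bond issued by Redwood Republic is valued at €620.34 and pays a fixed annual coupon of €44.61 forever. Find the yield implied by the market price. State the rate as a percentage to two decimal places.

P = C/r ⇒ r = C/P = €44.61/€620.34 = 0.071912

7.19%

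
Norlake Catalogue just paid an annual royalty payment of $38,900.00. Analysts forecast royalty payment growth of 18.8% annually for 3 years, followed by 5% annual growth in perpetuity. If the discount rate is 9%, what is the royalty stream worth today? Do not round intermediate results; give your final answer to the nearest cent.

D_1 = 46213.20000
D_2 = 54901.28160
D_3 = 65222.72254
Terminal value at year 3: TV = D_3×(1+g_2)/(r−g_2) = 68483.85867/0.04 = 1712096.46670
P_0 = D_1/(1+r)^1 + D_2/(1+r)^2 + D_3/(1+r)^3 + TV/(1+r)^3
    = 42397.43119 + 46209.31033 + 50363.90887 + 1322052.60785 = 1461023.25824

$1461023.26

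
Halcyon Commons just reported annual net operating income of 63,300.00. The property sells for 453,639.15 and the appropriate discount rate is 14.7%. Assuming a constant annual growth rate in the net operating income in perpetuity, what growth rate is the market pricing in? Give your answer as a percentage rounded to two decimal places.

P = D₀(1+g)/(r−g) ⇒ P(r−g) = D₀(1+g) ⇒ g(P+D₀) = P·r − D₀
g = (P·r − D₀)/(P + D₀) = (453,639.15×0.147 − 63,300.00) / (453,639.15 + 63,300.00) = 0.006548

0.65%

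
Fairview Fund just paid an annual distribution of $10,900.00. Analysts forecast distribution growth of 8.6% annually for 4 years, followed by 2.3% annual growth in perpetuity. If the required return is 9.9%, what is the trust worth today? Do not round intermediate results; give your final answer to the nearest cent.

$182225.60

D_1 = 11837.40000
D_2 = 12855.41640
D_3 = 13960.98221
D_4 = 15161.62668
Terminal value at year 4: TV = D_4×(1+g_2)/(r−g_2) = 15510.34409/0.076 = 204083.47492
P_0 = D_1/(1+r)^1 + D_2/(1+r)^2 + D_3/(1+r)^3 + D_4/(1+r)^4 + TV/(1+r)^4
    = 10771.06460 + 10643.65438 + 10517.75128 + 10393.33748 + 139899.79261 = 182225.60035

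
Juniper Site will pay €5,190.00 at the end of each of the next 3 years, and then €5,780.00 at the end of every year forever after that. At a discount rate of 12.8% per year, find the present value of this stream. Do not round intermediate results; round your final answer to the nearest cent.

PV of 3-year annuity: €5,190.00 × [1 − (1+0.128)^−3] / 0.128 = 12296.11802
Perpetuity value at year 3: €5,780.00 / 0.128 = 45156.25000
PV of perpetuity: 45156.25000 / (1+0.128)^3 = 31462.30739
Total PV = 12296.11802 + 31462.30739 = 43758.42541

€43758.43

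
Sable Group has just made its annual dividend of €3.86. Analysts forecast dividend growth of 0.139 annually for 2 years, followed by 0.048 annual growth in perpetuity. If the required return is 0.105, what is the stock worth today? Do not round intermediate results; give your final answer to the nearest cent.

€83.48

D_1 = 4.39654
D_2 = 5.00766
Terminal value at year 2: TV = D_2×(1+g_2)/(r−g_2) = 5.24803/0.057 = 92.07064
P_0 = D_1/(1+r)^1 + D_2/(1+r)^2 + TV/(1+r)^2
    = 3.97877 + 4.10119 + 75.40439 = 83.48435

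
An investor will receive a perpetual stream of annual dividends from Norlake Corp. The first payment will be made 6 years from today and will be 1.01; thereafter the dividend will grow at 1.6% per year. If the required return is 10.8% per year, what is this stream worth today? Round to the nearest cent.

Value at end of year 5: C₁ / (r − g) = 1.01 / (0.108 − 0.016) = 10.9783
Discount to today: PV = 10.9783 / (1 + 0.108)^5 = 10.9783 / 1.669932 = 6.57

6.57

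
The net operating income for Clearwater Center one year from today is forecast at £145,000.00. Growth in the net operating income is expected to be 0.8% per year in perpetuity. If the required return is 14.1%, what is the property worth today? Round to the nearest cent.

Growing perpetuity: P = D₁ / (r − g) = £145,000.0000 / (0.141 − 0.008) = £1,090,225.56

£1090225.56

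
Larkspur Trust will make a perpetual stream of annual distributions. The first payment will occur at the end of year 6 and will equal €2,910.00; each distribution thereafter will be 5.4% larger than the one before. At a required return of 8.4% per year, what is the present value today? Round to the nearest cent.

Value at end of year 5: C₁ / (r − g) = €2,910.00 / (0.084 − 0.054) = €97,000.0000
Discount to today: PV = €97,000.0000 / (1 + 0.084)^5 = €97,000.0000 / 1.496740 = €64,807.51

€64807.51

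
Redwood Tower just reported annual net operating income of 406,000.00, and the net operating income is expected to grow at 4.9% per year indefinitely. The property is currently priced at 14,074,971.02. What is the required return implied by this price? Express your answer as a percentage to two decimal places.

D₁ = 406,000.00 × 1.049 = 425,894.0000
P = D₁/(r − g) ⇒ r = D₁/P + g = 425,894.0000/14,074,971.02 + 0.049 = 0.030259 + 0.049 = 0.079259

7.93%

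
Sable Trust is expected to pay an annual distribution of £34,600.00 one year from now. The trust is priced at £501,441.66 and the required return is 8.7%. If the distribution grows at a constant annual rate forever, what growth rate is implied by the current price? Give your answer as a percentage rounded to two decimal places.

1.80%

P = D₁/(r−g) ⇒ g = r − D₁/P = 0.087 − £34,600.00/£501,441.66 = 0.017999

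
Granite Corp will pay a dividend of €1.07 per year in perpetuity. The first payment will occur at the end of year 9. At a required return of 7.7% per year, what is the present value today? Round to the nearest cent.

€7.68

Value at end of year 8: C / r = €1.07 / 0.077 = €13.8961
Discount to today: PV = €13.8961 / (1 + 0.077)^8 = €13.8961 / 1.810196 = €7.68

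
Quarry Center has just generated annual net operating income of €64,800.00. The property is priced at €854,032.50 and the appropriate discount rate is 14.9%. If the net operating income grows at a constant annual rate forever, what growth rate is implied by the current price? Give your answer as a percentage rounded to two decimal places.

P = D₀(1+g)/(r−g) ⇒ P(r−g) = D₀(1+g) ⇒ g(P+D₀) = P·r − D₀
g = (P·r − D₀)/(P + D₀) = (€854,032.50×0.149 − €64,800.00) / (€854,032.50 + €64,800.00) = 0.067968

6.80%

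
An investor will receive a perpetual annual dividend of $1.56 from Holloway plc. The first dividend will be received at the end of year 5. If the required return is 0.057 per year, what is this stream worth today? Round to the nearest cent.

Value at end of year 4: C / r = $1.56 / 0.057 = $27.3684
Discount to today: PV = $27.3684 / (1 + 0.057)^4 = $27.3684 / 1.248245 = $21.93

$21.93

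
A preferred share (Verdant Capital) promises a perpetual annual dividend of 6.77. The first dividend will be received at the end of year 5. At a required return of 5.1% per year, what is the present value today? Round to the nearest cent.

Value at end of year 4: C / r = 6.77 / 0.051 = 132.7451
Discount to today: PV = 132.7451 / (1 + 0.051)^4 = 132.7451 / 1.220143 = 108.79

108.79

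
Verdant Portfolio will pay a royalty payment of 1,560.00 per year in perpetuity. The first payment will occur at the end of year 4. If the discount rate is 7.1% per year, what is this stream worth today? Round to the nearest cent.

17885.37

Value at end of year 3: C / r = 1,560.00 / 0.071 = 21,971.8310
Discount to today: PV = 21,971.8310 / (1 + 0.071)^3 = 21,971.8310 / 1.228481 = 17,885.37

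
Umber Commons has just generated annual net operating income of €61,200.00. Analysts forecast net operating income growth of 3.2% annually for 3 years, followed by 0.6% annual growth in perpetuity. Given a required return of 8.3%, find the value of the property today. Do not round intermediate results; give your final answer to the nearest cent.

€858695.23

D_1 = 63158.40000
D_2 = 65179.46880
D_3 = 67265.21180
Terminal value at year 3: TV = D_3×(1+g_2)/(r−g_2) = 67668.80307/0.077 = 878815.62432
P_0 = D_1/(1+r)^1 + D_2/(1+r)^2 + D_3/(1+r)^3 + TV/(1+r)^3
    = 58318.00554 + 55571.72827 + 52954.77708 + 691850.72390 = 858695.23479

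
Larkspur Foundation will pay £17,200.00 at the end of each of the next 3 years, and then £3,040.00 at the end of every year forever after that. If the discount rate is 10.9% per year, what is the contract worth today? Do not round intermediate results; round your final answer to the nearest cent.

£62553.18

PV of 3-year annuity: £17,200.00 × [1 − (1+0.109)^−3] / 0.109 = 42105.10447
Perpetuity value at year 3: £3,040.00 / 0.109 = 27889.90826
PV of perpetuity: 27889.90826 / (1+0.109)^3 = 20448.07584
Total PV = 42105.10447 + 20448.07584 = 62553.18031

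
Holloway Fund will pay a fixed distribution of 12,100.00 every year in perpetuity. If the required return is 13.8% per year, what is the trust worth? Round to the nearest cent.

Level perpetuity: PV = C / r = 12,100.00 / 0.138 = 87,681.16

87681.16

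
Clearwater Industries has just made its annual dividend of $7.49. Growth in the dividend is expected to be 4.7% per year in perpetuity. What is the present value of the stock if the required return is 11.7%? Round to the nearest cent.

$112.03

D₁ = D₀ × (1 + g) = $7.49 × 1.047 = $7.8420
Growing perpetuity: P = D₁ / (r − g) = $7.8420 / (0.117 − 0.047) = $112.03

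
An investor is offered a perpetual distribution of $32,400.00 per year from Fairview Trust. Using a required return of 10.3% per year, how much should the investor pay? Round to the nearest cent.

$314563.11

Level perpetuity: PV = C / r = $32,400.00 / 0.103 = $314,563.11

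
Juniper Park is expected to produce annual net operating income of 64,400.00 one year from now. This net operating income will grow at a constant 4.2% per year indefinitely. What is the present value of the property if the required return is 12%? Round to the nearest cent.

Growing perpetuity: P = D₁ / (r − g) = 64,400.0000 / (0.12 − 0.042) = 825,641.03

825641.03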